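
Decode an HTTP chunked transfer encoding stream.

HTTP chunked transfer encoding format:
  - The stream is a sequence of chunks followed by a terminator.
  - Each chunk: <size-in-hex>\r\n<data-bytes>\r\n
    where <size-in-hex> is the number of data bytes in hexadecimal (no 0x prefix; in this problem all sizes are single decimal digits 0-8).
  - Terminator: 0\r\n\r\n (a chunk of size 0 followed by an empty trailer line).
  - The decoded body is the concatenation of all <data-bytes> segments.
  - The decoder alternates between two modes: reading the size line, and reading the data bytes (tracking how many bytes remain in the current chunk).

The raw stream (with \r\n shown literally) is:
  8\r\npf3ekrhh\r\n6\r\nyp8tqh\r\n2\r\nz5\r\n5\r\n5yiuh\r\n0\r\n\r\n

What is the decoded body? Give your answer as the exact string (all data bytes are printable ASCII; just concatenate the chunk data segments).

Answer: pf3ekrhhyp8tqhz55yiuh

Derivation:
Chunk 1: stream[0..1]='8' size=0x8=8, data at stream[3..11]='pf3ekrhh' -> body[0..8], body so far='pf3ekrhh'
Chunk 2: stream[13..14]='6' size=0x6=6, data at stream[16..22]='yp8tqh' -> body[8..14], body so far='pf3ekrhhyp8tqh'
Chunk 3: stream[24..25]='2' size=0x2=2, data at stream[27..29]='z5' -> body[14..16], body so far='pf3ekrhhyp8tqhz5'
Chunk 4: stream[31..32]='5' size=0x5=5, data at stream[34..39]='5yiuh' -> body[16..21], body so far='pf3ekrhhyp8tqhz55yiuh'
Chunk 5: stream[41..42]='0' size=0 (terminator). Final body='pf3ekrhhyp8tqhz55yiuh' (21 bytes)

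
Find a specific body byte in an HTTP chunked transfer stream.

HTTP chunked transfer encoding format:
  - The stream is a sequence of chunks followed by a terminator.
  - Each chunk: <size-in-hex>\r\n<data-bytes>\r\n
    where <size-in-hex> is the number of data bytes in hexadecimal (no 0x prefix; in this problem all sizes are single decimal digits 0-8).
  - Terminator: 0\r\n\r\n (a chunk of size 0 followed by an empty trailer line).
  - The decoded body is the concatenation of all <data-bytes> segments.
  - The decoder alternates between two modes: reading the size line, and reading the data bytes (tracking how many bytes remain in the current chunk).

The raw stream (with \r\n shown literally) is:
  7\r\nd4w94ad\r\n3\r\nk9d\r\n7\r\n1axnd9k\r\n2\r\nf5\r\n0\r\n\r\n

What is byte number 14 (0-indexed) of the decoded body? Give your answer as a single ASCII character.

Chunk 1: stream[0..1]='7' size=0x7=7, data at stream[3..10]='d4w94ad' -> body[0..7], body so far='d4w94ad'
Chunk 2: stream[12..13]='3' size=0x3=3, data at stream[15..18]='k9d' -> body[7..10], body so far='d4w94adk9d'
Chunk 3: stream[20..21]='7' size=0x7=7, data at stream[23..30]='1axnd9k' -> body[10..17], body so far='d4w94adk9d1axnd9k'
Chunk 4: stream[32..33]='2' size=0x2=2, data at stream[35..37]='f5' -> body[17..19], body so far='d4w94adk9d1axnd9kf5'
Chunk 5: stream[39..40]='0' size=0 (terminator). Final body='d4w94adk9d1axnd9kf5' (19 bytes)
Body byte 14 = 'd'

Answer: d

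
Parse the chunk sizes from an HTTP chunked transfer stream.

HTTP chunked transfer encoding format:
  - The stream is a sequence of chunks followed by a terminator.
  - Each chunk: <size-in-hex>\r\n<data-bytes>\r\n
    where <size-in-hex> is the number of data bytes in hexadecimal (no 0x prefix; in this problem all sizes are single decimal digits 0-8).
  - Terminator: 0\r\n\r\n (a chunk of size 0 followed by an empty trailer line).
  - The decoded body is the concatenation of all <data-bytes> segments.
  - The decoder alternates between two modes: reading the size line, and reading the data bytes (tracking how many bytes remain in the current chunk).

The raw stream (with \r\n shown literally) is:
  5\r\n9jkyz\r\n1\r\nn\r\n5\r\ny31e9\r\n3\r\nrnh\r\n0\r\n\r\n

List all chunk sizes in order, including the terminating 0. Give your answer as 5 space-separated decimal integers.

Chunk 1: stream[0..1]='5' size=0x5=5, data at stream[3..8]='9jkyz' -> body[0..5], body so far='9jkyz'
Chunk 2: stream[10..11]='1' size=0x1=1, data at stream[13..14]='n' -> body[5..6], body so far='9jkyzn'
Chunk 3: stream[16..17]='5' size=0x5=5, data at stream[19..24]='y31e9' -> body[6..11], body so far='9jkyzny31e9'
Chunk 4: stream[26..27]='3' size=0x3=3, data at stream[29..32]='rnh' -> body[11..14], body so far='9jkyzny31e9rnh'
Chunk 5: stream[34..35]='0' size=0 (terminator). Final body='9jkyzny31e9rnh' (14 bytes)

Answer: 5 1 5 3 0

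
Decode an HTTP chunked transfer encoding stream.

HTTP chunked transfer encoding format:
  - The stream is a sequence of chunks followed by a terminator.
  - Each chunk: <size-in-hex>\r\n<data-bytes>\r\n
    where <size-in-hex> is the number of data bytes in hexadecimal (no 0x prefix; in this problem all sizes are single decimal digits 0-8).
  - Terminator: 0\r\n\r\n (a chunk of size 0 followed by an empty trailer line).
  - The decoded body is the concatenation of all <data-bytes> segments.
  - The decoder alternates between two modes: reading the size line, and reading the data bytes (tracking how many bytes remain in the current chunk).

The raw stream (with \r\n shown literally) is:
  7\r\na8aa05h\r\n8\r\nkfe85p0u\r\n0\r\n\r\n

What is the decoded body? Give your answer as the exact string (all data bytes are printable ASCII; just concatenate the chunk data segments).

Answer: a8aa05hkfe85p0u

Derivation:
Chunk 1: stream[0..1]='7' size=0x7=7, data at stream[3..10]='a8aa05h' -> body[0..7], body so far='a8aa05h'
Chunk 2: stream[12..13]='8' size=0x8=8, data at stream[15..23]='kfe85p0u' -> body[7..15], body so far='a8aa05hkfe85p0u'
Chunk 3: stream[25..26]='0' size=0 (terminator). Final body='a8aa05hkfe85p0u' (15 bytes)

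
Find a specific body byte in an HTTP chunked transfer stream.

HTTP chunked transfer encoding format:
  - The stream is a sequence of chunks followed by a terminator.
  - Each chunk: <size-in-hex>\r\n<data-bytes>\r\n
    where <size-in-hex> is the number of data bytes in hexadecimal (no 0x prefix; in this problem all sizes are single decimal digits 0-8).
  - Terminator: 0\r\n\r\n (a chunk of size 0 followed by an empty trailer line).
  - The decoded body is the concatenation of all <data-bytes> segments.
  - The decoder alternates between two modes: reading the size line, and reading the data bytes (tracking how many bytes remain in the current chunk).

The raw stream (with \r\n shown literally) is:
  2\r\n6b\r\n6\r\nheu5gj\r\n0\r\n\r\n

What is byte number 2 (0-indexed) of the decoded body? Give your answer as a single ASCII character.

Chunk 1: stream[0..1]='2' size=0x2=2, data at stream[3..5]='6b' -> body[0..2], body so far='6b'
Chunk 2: stream[7..8]='6' size=0x6=6, data at stream[10..16]='heu5gj' -> body[2..8], body so far='6bheu5gj'
Chunk 3: stream[18..19]='0' size=0 (terminator). Final body='6bheu5gj' (8 bytes)
Body byte 2 = 'h'

Answer: h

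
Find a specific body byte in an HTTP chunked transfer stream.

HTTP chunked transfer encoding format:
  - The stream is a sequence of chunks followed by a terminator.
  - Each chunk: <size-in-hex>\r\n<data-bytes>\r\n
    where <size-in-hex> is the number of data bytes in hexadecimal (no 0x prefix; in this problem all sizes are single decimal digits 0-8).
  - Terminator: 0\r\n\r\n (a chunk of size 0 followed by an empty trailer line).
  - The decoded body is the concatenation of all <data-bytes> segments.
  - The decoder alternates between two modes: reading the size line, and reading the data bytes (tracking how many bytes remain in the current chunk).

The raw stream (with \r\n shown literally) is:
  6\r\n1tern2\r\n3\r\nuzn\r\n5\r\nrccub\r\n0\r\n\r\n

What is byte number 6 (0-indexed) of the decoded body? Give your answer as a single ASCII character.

Chunk 1: stream[0..1]='6' size=0x6=6, data at stream[3..9]='1tern2' -> body[0..6], body so far='1tern2'
Chunk 2: stream[11..12]='3' size=0x3=3, data at stream[14..17]='uzn' -> body[6..9], body so far='1tern2uzn'
Chunk 3: stream[19..20]='5' size=0x5=5, data at stream[22..27]='rccub' -> body[9..14], body so far='1tern2uznrccub'
Chunk 4: stream[29..30]='0' size=0 (terminator). Final body='1tern2uznrccub' (14 bytes)
Body byte 6 = 'u'

Answer: u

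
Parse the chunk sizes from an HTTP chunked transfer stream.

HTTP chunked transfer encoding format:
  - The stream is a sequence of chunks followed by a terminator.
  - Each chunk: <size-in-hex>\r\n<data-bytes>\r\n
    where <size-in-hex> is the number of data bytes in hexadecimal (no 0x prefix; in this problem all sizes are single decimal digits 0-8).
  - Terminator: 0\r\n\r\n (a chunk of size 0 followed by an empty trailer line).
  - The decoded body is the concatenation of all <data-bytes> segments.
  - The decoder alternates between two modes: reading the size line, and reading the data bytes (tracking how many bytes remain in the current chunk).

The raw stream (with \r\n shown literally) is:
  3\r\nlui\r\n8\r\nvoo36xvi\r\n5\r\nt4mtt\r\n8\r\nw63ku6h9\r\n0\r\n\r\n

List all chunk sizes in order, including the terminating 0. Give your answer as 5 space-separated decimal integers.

Answer: 3 8 5 8 0

Derivation:
Chunk 1: stream[0..1]='3' size=0x3=3, data at stream[3..6]='lui' -> body[0..3], body so far='lui'
Chunk 2: stream[8..9]='8' size=0x8=8, data at stream[11..19]='voo36xvi' -> body[3..11], body so far='luivoo36xvi'
Chunk 3: stream[21..22]='5' size=0x5=5, data at stream[24..29]='t4mtt' -> body[11..16], body so far='luivoo36xvit4mtt'
Chunk 4: stream[31..32]='8' size=0x8=8, data at stream[34..42]='w63ku6h9' -> body[16..24], body so far='luivoo36xvit4mttw63ku6h9'
Chunk 5: stream[44..45]='0' size=0 (terminator). Final body='luivoo36xvit4mttw63ku6h9' (24 bytes)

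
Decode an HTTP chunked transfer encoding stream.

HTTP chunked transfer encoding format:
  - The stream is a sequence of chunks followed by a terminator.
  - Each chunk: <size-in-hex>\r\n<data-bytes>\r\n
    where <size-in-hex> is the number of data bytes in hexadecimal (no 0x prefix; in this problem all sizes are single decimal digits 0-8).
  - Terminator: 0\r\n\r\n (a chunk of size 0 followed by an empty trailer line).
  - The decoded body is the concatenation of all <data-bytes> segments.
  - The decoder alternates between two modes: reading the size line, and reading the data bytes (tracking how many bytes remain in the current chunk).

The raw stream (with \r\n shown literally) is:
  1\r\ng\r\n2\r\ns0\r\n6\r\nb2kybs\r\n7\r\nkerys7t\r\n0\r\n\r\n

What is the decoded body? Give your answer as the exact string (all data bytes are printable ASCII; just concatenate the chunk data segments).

Answer: gs0b2kybskerys7t

Derivation:
Chunk 1: stream[0..1]='1' size=0x1=1, data at stream[3..4]='g' -> body[0..1], body so far='g'
Chunk 2: stream[6..7]='2' size=0x2=2, data at stream[9..11]='s0' -> body[1..3], body so far='gs0'
Chunk 3: stream[13..14]='6' size=0x6=6, data at stream[16..22]='b2kybs' -> body[3..9], body so far='gs0b2kybs'
Chunk 4: stream[24..25]='7' size=0x7=7, data at stream[27..34]='kerys7t' -> body[9..16], body so far='gs0b2kybskerys7t'
Chunk 5: stream[36..37]='0' size=0 (terminator). Final body='gs0b2kybskerys7t' (16 bytes)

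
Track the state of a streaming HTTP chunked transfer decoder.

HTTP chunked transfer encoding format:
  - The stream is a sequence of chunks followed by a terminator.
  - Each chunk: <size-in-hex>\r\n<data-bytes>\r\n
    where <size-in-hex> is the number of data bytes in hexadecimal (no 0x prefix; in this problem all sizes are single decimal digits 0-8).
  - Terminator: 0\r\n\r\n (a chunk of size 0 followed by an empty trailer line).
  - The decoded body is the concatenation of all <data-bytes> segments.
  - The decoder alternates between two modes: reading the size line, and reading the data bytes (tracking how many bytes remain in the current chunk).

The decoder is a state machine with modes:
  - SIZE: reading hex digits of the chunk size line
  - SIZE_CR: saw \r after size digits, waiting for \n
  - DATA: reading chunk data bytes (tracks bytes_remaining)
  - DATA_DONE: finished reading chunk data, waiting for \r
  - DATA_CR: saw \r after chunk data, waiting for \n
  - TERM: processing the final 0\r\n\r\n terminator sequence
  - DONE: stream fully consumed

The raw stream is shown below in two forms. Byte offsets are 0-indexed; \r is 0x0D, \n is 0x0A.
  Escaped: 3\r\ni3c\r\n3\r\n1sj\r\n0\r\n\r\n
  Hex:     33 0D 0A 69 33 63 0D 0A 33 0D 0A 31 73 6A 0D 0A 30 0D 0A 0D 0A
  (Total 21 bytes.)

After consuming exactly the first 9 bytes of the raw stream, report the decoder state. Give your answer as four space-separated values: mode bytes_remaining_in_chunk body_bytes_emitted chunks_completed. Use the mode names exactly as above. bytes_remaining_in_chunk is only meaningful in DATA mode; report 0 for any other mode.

Answer: SIZE 0 3 1

Derivation:
Byte 0 = '3': mode=SIZE remaining=0 emitted=0 chunks_done=0
Byte 1 = 0x0D: mode=SIZE_CR remaining=0 emitted=0 chunks_done=0
Byte 2 = 0x0A: mode=DATA remaining=3 emitted=0 chunks_done=0
Byte 3 = 'i': mode=DATA remaining=2 emitted=1 chunks_done=0
Byte 4 = '3': mode=DATA remaining=1 emitted=2 chunks_done=0
Byte 5 = 'c': mode=DATA_DONE remaining=0 emitted=3 chunks_done=0
Byte 6 = 0x0D: mode=DATA_CR remaining=0 emitted=3 chunks_done=0
Byte 7 = 0x0A: mode=SIZE remaining=0 emitted=3 chunks_done=1
Byte 8 = '3': mode=SIZE remaining=0 emitted=3 chunks_done=1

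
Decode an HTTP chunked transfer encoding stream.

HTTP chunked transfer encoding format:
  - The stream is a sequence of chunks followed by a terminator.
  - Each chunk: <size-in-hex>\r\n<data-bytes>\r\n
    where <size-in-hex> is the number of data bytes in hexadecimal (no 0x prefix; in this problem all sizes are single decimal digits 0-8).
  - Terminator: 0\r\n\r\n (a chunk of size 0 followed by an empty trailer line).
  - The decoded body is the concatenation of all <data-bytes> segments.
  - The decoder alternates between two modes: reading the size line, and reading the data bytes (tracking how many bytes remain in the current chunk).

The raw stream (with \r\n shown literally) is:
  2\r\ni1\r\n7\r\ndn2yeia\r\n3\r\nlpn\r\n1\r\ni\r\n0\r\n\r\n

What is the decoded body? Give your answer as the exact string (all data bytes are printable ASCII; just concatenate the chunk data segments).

Answer: i1dn2yeialpni

Derivation:
Chunk 1: stream[0..1]='2' size=0x2=2, data at stream[3..5]='i1' -> body[0..2], body so far='i1'
Chunk 2: stream[7..8]='7' size=0x7=7, data at stream[10..17]='dn2yeia' -> body[2..9], body so far='i1dn2yeia'
Chunk 3: stream[19..20]='3' size=0x3=3, data at stream[22..25]='lpn' -> body[9..12], body so far='i1dn2yeialpn'
Chunk 4: stream[27..28]='1' size=0x1=1, data at stream[30..31]='i' -> body[12..13], body so far='i1dn2yeialpni'
Chunk 5: stream[33..34]='0' size=0 (terminator). Final body='i1dn2yeialpni' (13 bytes)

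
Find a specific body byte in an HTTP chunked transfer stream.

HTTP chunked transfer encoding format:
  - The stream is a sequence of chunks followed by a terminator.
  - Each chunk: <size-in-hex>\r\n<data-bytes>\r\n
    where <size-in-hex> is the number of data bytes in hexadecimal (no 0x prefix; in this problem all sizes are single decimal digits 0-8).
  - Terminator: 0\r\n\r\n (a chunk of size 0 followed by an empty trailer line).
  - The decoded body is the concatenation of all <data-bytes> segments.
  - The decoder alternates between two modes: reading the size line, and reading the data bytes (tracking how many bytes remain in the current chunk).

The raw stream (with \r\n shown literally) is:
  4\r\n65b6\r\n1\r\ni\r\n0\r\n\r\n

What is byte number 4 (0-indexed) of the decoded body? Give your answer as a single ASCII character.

Chunk 1: stream[0..1]='4' size=0x4=4, data at stream[3..7]='65b6' -> body[0..4], body so far='65b6'
Chunk 2: stream[9..10]='1' size=0x1=1, data at stream[12..13]='i' -> body[4..5], body so far='65b6i'
Chunk 3: stream[15..16]='0' size=0 (terminator). Final body='65b6i' (5 bytes)
Body byte 4 = 'i'

Answer: i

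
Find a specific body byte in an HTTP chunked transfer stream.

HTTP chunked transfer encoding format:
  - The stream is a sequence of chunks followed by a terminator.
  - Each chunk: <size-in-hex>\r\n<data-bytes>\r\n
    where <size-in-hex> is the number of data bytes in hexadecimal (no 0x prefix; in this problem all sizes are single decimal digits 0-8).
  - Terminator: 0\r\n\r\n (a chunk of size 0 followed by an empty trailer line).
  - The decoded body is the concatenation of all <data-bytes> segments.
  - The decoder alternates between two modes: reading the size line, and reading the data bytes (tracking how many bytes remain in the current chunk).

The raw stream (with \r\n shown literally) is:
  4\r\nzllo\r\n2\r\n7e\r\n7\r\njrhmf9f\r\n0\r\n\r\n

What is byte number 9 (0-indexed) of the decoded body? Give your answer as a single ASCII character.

Answer: m

Derivation:
Chunk 1: stream[0..1]='4' size=0x4=4, data at stream[3..7]='zllo' -> body[0..4], body so far='zllo'
Chunk 2: stream[9..10]='2' size=0x2=2, data at stream[12..14]='7e' -> body[4..6], body so far='zllo7e'
Chunk 3: stream[16..17]='7' size=0x7=7, data at stream[19..26]='jrhmf9f' -> body[6..13], body so far='zllo7ejrhmf9f'
Chunk 4: stream[28..29]='0' size=0 (terminator). Final body='zllo7ejrhmf9f' (13 bytes)
Body byte 9 = 'm'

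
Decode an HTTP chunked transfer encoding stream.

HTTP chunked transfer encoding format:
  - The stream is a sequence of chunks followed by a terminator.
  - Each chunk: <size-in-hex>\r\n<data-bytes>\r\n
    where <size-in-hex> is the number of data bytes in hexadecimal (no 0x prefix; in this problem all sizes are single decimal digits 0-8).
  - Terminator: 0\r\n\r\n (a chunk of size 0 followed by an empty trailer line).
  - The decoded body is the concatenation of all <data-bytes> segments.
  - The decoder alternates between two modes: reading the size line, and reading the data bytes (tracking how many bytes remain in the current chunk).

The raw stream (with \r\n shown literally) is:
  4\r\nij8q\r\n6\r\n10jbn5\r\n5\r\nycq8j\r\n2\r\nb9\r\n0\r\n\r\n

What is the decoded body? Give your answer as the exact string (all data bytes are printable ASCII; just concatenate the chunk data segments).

Answer: ij8q10jbn5ycq8jb9

Derivation:
Chunk 1: stream[0..1]='4' size=0x4=4, data at stream[3..7]='ij8q' -> body[0..4], body so far='ij8q'
Chunk 2: stream[9..10]='6' size=0x6=6, data at stream[12..18]='10jbn5' -> body[4..10], body so far='ij8q10jbn5'
Chunk 3: stream[20..21]='5' size=0x5=5, data at stream[23..28]='ycq8j' -> body[10..15], body so far='ij8q10jbn5ycq8j'
Chunk 4: stream[30..31]='2' size=0x2=2, data at stream[33..35]='b9' -> body[15..17], body so far='ij8q10jbn5ycq8jb9'
Chunk 5: stream[37..38]='0' size=0 (terminator). Final body='ij8q10jbn5ycq8jb9' (17 bytes)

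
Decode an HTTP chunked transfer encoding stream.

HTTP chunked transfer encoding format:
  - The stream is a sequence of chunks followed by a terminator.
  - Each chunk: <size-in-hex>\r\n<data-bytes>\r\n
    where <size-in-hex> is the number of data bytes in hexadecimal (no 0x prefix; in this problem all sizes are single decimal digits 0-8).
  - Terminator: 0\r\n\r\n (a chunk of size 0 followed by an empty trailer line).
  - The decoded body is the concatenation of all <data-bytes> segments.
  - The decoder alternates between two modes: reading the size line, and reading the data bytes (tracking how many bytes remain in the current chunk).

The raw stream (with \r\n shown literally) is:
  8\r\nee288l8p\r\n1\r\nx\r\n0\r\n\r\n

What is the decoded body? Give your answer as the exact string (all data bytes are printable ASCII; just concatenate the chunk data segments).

Chunk 1: stream[0..1]='8' size=0x8=8, data at stream[3..11]='ee288l8p' -> body[0..8], body so far='ee288l8p'
Chunk 2: stream[13..14]='1' size=0x1=1, data at stream[16..17]='x' -> body[8..9], body so far='ee288l8px'
Chunk 3: stream[19..20]='0' size=0 (terminator). Final body='ee288l8px' (9 bytes)

Answer: ee288l8px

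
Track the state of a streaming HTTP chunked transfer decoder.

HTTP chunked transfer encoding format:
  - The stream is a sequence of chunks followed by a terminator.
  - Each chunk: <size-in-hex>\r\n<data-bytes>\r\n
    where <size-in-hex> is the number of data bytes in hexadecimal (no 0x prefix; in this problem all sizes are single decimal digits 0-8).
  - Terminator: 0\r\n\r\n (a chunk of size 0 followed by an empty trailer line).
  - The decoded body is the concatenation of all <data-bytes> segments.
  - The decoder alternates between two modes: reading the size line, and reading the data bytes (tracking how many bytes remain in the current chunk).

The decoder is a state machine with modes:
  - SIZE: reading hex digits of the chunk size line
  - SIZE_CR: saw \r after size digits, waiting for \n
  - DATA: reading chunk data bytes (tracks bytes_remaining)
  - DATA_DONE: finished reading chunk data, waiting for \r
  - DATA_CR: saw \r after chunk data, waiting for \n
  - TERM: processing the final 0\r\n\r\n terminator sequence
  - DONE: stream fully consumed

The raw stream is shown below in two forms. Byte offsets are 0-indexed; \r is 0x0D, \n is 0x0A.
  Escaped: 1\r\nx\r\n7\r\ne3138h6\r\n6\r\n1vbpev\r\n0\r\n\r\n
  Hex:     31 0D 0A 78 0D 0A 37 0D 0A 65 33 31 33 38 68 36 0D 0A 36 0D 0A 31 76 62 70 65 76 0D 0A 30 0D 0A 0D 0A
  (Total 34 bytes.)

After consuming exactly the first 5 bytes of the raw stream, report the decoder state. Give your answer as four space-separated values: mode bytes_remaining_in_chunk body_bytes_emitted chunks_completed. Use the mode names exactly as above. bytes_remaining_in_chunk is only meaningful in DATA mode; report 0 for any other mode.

Answer: DATA_CR 0 1 0

Derivation:
Byte 0 = '1': mode=SIZE remaining=0 emitted=0 chunks_done=0
Byte 1 = 0x0D: mode=SIZE_CR remaining=0 emitted=0 chunks_done=0
Byte 2 = 0x0A: mode=DATA remaining=1 emitted=0 chunks_done=0
Byte 3 = 'x': mode=DATA_DONE remaining=0 emitted=1 chunks_done=0
Byte 4 = 0x0D: mode=DATA_CR remaining=0 emitted=1 chunks_done=0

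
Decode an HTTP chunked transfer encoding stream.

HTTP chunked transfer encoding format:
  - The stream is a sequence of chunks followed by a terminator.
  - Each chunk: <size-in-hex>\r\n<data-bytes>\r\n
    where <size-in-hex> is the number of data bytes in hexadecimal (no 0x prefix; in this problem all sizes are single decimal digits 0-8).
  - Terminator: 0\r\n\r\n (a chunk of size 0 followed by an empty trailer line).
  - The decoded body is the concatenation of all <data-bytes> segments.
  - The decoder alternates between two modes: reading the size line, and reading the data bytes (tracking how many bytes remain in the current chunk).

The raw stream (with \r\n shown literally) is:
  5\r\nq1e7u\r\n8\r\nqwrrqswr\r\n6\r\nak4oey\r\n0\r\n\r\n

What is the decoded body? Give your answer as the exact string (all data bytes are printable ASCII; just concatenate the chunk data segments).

Chunk 1: stream[0..1]='5' size=0x5=5, data at stream[3..8]='q1e7u' -> body[0..5], body so far='q1e7u'
Chunk 2: stream[10..11]='8' size=0x8=8, data at stream[13..21]='qwrrqswr' -> body[5..13], body so far='q1e7uqwrrqswr'
Chunk 3: stream[23..24]='6' size=0x6=6, data at stream[26..32]='ak4oey' -> body[13..19], body so far='q1e7uqwrrqswrak4oey'
Chunk 4: stream[34..35]='0' size=0 (terminator). Final body='q1e7uqwrrqswrak4oey' (19 bytes)

Answer: q1e7uqwrrqswrak4oey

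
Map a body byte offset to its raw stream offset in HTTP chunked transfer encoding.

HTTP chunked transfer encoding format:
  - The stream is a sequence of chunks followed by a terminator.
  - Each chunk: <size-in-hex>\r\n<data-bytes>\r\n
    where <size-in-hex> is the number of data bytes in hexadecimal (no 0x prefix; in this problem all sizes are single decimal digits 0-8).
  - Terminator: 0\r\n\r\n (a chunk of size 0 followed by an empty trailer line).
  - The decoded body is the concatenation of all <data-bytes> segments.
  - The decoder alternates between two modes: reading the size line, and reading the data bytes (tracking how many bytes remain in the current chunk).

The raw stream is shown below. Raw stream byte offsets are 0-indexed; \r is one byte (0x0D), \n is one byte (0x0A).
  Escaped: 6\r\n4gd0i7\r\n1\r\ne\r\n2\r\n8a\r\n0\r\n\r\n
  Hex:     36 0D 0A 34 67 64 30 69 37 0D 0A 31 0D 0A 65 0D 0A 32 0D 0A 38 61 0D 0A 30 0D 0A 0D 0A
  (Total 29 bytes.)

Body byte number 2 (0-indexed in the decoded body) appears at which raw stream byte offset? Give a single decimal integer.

Answer: 5

Derivation:
Chunk 1: stream[0..1]='6' size=0x6=6, data at stream[3..9]='4gd0i7' -> body[0..6], body so far='4gd0i7'
Chunk 2: stream[11..12]='1' size=0x1=1, data at stream[14..15]='e' -> body[6..7], body so far='4gd0i7e'
Chunk 3: stream[17..18]='2' size=0x2=2, data at stream[20..22]='8a' -> body[7..9], body so far='4gd0i7e8a'
Chunk 4: stream[24..25]='0' size=0 (terminator). Final body='4gd0i7e8a' (9 bytes)
Body byte 2 at stream offset 5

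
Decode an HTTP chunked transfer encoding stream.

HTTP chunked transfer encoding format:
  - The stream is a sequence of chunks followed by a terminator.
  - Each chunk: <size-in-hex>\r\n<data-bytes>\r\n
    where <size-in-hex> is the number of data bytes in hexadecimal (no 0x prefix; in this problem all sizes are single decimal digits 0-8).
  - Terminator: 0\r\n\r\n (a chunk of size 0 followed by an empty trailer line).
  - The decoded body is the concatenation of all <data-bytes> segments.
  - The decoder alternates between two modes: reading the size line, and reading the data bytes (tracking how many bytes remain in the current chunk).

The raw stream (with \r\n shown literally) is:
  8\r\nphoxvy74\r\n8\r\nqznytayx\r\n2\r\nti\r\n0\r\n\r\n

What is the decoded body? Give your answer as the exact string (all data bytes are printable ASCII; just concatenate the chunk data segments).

Answer: phoxvy74qznytayxti

Derivation:
Chunk 1: stream[0..1]='8' size=0x8=8, data at stream[3..11]='phoxvy74' -> body[0..8], body so far='phoxvy74'
Chunk 2: stream[13..14]='8' size=0x8=8, data at stream[16..24]='qznytayx' -> body[8..16], body so far='phoxvy74qznytayx'
Chunk 3: stream[26..27]='2' size=0x2=2, data at stream[29..31]='ti' -> body[16..18], body so far='phoxvy74qznytayxti'
Chunk 4: stream[33..34]='0' size=0 (terminator). Final body='phoxvy74qznytayxti' (18 bytes)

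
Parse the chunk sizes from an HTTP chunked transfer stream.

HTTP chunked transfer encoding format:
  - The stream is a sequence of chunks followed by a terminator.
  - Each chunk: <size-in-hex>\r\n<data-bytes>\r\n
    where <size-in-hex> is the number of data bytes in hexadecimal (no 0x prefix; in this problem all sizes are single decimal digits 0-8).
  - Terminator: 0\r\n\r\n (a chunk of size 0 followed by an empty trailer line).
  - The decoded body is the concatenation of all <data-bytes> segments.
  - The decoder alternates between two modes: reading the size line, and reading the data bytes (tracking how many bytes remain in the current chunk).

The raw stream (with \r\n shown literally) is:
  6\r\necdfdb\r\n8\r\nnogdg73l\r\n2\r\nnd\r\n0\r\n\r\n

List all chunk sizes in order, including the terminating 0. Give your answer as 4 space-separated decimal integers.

Answer: 6 8 2 0

Derivation:
Chunk 1: stream[0..1]='6' size=0x6=6, data at stream[3..9]='ecdfdb' -> body[0..6], body so far='ecdfdb'
Chunk 2: stream[11..12]='8' size=0x8=8, data at stream[14..22]='nogdg73l' -> body[6..14], body so far='ecdfdbnogdg73l'
Chunk 3: stream[24..25]='2' size=0x2=2, data at stream[27..29]='nd' -> body[14..16], body so far='ecdfdbnogdg73lnd'
Chunk 4: stream[31..32]='0' size=0 (terminator). Final body='ecdfdbnogdg73lnd' (16 bytes)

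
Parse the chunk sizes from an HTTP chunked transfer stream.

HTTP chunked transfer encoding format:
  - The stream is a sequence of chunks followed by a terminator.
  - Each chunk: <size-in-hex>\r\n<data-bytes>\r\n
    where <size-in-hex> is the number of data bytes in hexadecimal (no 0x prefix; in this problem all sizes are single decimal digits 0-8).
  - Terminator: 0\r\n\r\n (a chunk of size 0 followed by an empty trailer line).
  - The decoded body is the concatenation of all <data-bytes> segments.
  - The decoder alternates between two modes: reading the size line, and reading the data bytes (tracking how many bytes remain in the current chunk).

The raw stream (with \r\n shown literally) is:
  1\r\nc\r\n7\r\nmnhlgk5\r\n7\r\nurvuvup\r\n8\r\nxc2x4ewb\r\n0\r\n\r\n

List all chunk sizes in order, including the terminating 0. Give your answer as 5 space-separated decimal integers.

Answer: 1 7 7 8 0

Derivation:
Chunk 1: stream[0..1]='1' size=0x1=1, data at stream[3..4]='c' -> body[0..1], body so far='c'
Chunk 2: stream[6..7]='7' size=0x7=7, data at stream[9..16]='mnhlgk5' -> body[1..8], body so far='cmnhlgk5'
Chunk 3: stream[18..19]='7' size=0x7=7, data at stream[21..28]='urvuvup' -> body[8..15], body so far='cmnhlgk5urvuvup'
Chunk 4: stream[30..31]='8' size=0x8=8, data at stream[33..41]='xc2x4ewb' -> body[15..23], body so far='cmnhlgk5urvuvupxc2x4ewb'
Chunk 5: stream[43..44]='0' size=0 (terminator). Final body='cmnhlgk5urvuvupxc2x4ewb' (23 bytes)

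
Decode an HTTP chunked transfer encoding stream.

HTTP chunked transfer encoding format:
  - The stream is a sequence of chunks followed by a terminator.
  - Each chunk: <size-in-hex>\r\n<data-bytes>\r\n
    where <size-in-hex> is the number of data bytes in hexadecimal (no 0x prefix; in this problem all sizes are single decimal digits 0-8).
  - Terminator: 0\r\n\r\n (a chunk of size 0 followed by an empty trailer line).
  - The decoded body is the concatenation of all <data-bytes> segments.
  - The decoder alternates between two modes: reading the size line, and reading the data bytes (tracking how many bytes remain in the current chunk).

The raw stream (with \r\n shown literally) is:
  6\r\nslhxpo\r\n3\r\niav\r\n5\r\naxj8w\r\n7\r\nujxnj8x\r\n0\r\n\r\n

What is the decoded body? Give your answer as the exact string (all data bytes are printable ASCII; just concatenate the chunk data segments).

Chunk 1: stream[0..1]='6' size=0x6=6, data at stream[3..9]='slhxpo' -> body[0..6], body so far='slhxpo'
Chunk 2: stream[11..12]='3' size=0x3=3, data at stream[14..17]='iav' -> body[6..9], body so far='slhxpoiav'
Chunk 3: stream[19..20]='5' size=0x5=5, data at stream[22..27]='axj8w' -> body[9..14], body so far='slhxpoiavaxj8w'
Chunk 4: stream[29..30]='7' size=0x7=7, data at stream[32..39]='ujxnj8x' -> body[14..21], body so far='slhxpoiavaxj8wujxnj8x'
Chunk 5: stream[41..42]='0' size=0 (terminator). Final body='slhxpoiavaxj8wujxnj8x' (21 bytes)

Answer: slhxpoiavaxj8wujxnj8x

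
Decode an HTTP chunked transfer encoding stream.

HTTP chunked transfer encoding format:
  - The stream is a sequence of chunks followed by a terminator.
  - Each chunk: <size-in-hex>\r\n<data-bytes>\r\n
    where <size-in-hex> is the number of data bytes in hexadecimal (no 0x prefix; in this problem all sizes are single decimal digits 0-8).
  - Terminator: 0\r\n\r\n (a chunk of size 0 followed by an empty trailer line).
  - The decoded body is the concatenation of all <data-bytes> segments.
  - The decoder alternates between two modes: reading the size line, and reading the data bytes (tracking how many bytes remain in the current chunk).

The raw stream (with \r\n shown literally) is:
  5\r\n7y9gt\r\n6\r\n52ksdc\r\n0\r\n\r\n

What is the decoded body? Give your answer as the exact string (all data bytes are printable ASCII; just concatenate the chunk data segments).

Chunk 1: stream[0..1]='5' size=0x5=5, data at stream[3..8]='7y9gt' -> body[0..5], body so far='7y9gt'
Chunk 2: stream[10..11]='6' size=0x6=6, data at stream[13..19]='52ksdc' -> body[5..11], body so far='7y9gt52ksdc'
Chunk 3: stream[21..22]='0' size=0 (terminator). Final body='7y9gt52ksdc' (11 bytes)

Answer: 7y9gt52ksdc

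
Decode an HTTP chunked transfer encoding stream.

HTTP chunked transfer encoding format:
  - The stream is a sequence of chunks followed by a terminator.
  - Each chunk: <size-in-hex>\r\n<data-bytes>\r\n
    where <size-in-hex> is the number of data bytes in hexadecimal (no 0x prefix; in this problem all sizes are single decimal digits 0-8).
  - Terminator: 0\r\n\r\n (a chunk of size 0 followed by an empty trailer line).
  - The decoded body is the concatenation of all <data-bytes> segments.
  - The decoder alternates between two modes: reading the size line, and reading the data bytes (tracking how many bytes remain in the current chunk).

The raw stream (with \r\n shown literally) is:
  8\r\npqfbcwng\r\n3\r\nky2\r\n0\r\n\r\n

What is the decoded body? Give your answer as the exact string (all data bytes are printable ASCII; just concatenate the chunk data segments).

Chunk 1: stream[0..1]='8' size=0x8=8, data at stream[3..11]='pqfbcwng' -> body[0..8], body so far='pqfbcwng'
Chunk 2: stream[13..14]='3' size=0x3=3, data at stream[16..19]='ky2' -> body[8..11], body so far='pqfbcwngky2'
Chunk 3: stream[21..22]='0' size=0 (terminator). Final body='pqfbcwngky2' (11 bytes)

Answer: pqfbcwngky2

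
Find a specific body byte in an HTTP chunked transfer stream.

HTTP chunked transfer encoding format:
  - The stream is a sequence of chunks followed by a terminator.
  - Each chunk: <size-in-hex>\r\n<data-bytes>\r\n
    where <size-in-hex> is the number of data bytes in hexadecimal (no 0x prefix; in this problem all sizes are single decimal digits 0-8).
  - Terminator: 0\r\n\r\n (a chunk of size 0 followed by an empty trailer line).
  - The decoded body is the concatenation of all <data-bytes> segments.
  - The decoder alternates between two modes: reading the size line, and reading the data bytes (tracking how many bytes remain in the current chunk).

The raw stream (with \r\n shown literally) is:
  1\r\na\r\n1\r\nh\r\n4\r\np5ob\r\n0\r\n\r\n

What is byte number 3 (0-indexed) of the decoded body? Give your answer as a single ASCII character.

Chunk 1: stream[0..1]='1' size=0x1=1, data at stream[3..4]='a' -> body[0..1], body so far='a'
Chunk 2: stream[6..7]='1' size=0x1=1, data at stream[9..10]='h' -> body[1..2], body so far='ah'
Chunk 3: stream[12..13]='4' size=0x4=4, data at stream[15..19]='p5ob' -> body[2..6], body so far='ahp5ob'
Chunk 4: stream[21..22]='0' size=0 (terminator). Final body='ahp5ob' (6 bytes)
Body byte 3 = '5'

Answer: 5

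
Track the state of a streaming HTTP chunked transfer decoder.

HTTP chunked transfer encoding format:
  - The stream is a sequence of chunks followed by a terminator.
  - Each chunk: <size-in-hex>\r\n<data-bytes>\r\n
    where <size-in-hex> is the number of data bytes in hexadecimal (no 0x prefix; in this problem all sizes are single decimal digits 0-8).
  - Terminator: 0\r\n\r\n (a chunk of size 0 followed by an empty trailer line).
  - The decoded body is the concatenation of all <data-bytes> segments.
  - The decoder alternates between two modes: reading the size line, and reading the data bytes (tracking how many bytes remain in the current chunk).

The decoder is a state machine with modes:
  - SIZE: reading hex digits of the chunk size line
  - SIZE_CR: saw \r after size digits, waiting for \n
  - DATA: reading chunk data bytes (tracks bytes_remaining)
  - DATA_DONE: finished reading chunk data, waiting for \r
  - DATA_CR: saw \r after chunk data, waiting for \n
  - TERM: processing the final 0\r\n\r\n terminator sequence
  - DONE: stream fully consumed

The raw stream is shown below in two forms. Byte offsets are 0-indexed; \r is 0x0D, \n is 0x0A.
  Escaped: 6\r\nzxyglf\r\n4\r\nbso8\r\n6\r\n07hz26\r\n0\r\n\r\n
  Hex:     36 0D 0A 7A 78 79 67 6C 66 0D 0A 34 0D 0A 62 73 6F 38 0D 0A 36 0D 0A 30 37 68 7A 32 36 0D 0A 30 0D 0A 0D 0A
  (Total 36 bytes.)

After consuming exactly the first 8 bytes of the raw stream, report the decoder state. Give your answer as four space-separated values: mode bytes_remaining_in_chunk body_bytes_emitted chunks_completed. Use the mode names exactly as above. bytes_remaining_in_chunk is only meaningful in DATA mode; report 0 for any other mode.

Answer: DATA 1 5 0

Derivation:
Byte 0 = '6': mode=SIZE remaining=0 emitted=0 chunks_done=0
Byte 1 = 0x0D: mode=SIZE_CR remaining=0 emitted=0 chunks_done=0
Byte 2 = 0x0A: mode=DATA remaining=6 emitted=0 chunks_done=0
Byte 3 = 'z': mode=DATA remaining=5 emitted=1 chunks_done=0
Byte 4 = 'x': mode=DATA remaining=4 emitted=2 chunks_done=0
Byte 5 = 'y': mode=DATA remaining=3 emitted=3 chunks_done=0
Byte 6 = 'g': mode=DATA remaining=2 emitted=4 chunks_done=0
Byte 7 = 'l': mode=DATA remaining=1 emitted=5 chunks_done=0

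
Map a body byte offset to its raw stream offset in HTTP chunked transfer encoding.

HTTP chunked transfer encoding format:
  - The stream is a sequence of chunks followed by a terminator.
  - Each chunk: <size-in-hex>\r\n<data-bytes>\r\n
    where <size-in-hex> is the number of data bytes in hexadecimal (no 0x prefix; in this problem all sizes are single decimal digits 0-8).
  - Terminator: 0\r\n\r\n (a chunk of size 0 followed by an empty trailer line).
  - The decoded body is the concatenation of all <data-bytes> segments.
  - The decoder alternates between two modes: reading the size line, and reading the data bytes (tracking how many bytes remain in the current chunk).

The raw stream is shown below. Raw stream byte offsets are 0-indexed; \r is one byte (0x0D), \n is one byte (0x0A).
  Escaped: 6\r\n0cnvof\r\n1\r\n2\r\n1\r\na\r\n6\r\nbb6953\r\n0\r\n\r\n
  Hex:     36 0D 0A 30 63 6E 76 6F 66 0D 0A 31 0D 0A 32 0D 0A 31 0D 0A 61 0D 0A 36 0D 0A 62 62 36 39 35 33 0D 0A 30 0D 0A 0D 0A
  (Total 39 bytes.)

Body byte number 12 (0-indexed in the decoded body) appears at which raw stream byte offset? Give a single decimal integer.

Chunk 1: stream[0..1]='6' size=0x6=6, data at stream[3..9]='0cnvof' -> body[0..6], body so far='0cnvof'
Chunk 2: stream[11..12]='1' size=0x1=1, data at stream[14..15]='2' -> body[6..7], body so far='0cnvof2'
Chunk 3: stream[17..18]='1' size=0x1=1, data at stream[20..21]='a' -> body[7..8], body so far='0cnvof2a'
Chunk 4: stream[23..24]='6' size=0x6=6, data at stream[26..32]='bb6953' -> body[8..14], body so far='0cnvof2abb6953'
Chunk 5: stream[34..35]='0' size=0 (terminator). Final body='0cnvof2abb6953' (14 bytes)
Body byte 12 at stream offset 30

Answer: 30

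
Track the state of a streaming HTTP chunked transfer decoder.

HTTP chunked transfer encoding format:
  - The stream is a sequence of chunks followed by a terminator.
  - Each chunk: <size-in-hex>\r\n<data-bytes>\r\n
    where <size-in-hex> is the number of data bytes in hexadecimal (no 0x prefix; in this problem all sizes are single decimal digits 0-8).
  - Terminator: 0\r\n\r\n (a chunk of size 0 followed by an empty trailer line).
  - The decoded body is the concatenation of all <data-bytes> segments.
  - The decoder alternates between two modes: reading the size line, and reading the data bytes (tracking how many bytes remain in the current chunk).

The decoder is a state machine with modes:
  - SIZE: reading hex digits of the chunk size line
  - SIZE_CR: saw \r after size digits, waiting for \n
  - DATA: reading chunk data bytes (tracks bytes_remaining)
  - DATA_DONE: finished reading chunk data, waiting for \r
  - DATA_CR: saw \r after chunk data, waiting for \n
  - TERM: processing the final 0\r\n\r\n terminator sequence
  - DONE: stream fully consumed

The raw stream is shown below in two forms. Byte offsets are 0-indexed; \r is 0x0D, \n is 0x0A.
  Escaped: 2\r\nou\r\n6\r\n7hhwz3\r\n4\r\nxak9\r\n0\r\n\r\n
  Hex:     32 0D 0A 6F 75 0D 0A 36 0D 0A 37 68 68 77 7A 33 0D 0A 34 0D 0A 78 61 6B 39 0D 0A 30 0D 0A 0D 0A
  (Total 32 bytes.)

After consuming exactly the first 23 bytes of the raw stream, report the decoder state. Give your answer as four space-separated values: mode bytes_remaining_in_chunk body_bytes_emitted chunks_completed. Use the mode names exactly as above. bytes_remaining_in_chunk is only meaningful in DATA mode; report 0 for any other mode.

Byte 0 = '2': mode=SIZE remaining=0 emitted=0 chunks_done=0
Byte 1 = 0x0D: mode=SIZE_CR remaining=0 emitted=0 chunks_done=0
Byte 2 = 0x0A: mode=DATA remaining=2 emitted=0 chunks_done=0
Byte 3 = 'o': mode=DATA remaining=1 emitted=1 chunks_done=0
Byte 4 = 'u': mode=DATA_DONE remaining=0 emitted=2 chunks_done=0
Byte 5 = 0x0D: mode=DATA_CR remaining=0 emitted=2 chunks_done=0
Byte 6 = 0x0A: mode=SIZE remaining=0 emitted=2 chunks_done=1
Byte 7 = '6': mode=SIZE remaining=0 emitted=2 chunks_done=1
Byte 8 = 0x0D: mode=SIZE_CR remaining=0 emitted=2 chunks_done=1
Byte 9 = 0x0A: mode=DATA remaining=6 emitted=2 chunks_done=1
Byte 10 = '7': mode=DATA remaining=5 emitted=3 chunks_done=1
Byte 11 = 'h': mode=DATA remaining=4 emitted=4 chunks_done=1
Byte 12 = 'h': mode=DATA remaining=3 emitted=5 chunks_done=1
Byte 13 = 'w': mode=DATA remaining=2 emitted=6 chunks_done=1
Byte 14 = 'z': mode=DATA remaining=1 emitted=7 chunks_done=1
Byte 15 = '3': mode=DATA_DONE remaining=0 emitted=8 chunks_done=1
Byte 16 = 0x0D: mode=DATA_CR remaining=0 emitted=8 chunks_done=1
Byte 17 = 0x0A: mode=SIZE remaining=0 emitted=8 chunks_done=2
Byte 18 = '4': mode=SIZE remaining=0 emitted=8 chunks_done=2
Byte 19 = 0x0D: mode=SIZE_CR remaining=0 emitted=8 chunks_done=2
Byte 20 = 0x0A: mode=DATA remaining=4 emitted=8 chunks_done=2
Byte 21 = 'x': mode=DATA remaining=3 emitted=9 chunks_done=2
Byte 22 = 'a': mode=DATA remaining=2 emitted=10 chunks_done=2

Answer: DATA 2 10 2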